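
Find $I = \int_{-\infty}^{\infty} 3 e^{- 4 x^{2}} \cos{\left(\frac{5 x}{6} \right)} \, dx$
$\frac{3 \sqrt{\pi}}{2 e^{\frac{25}{576}}}$

Treat the cosine frequency as a parameter and define $I(b) = \int_{-\infty}^{\infty} 3 e^{- 4 x^{2}} \cos{\left(b x \right)} \, dx$.

Differentiating under the integral sign,
$$I'(b) = \int_{-\infty}^{\infty} - 3 x e^{- 4 x^{2}} \sin{\left(b x \right)} \, dx.$$

Integrate $\int_{-\infty}^{\infty} x \sin(b x)\, e^{- 4 x^{2}}\, dx$ by parts with $u = \sin(b x)$ and $dv = x\, e^{- 4 x^{2}}\, dx$, giving $v = - \frac{e^{- 4 x^{2}}}{8}$. The boundary term vanishes and
$$\int_{-\infty}^{\infty} x \sin(b x)\, e^{- 4 x^{2}}\, dx = \frac{b}{8} \int_{-\infty}^{\infty} \cos(b x)\, e^{- 4 x^{2}}\, dx,$$
so $I'(b) = - \frac{b}{8}\, I(b)$.

This is a separable first-order ODE; solving with the initial condition $I(0) = \int_{-\infty}^{\infty} 3 e^{- 4 x^{2}}\,dx = \frac{3 \sqrt{\pi}}{2}$ gives
$$I(b) = \frac{3 \sqrt{\pi} e^{- \frac{b^{2}}{16}}}{2}.$$

Setting $b = \frac{5}{6}$:
$$I = \frac{3 \sqrt{\pi}}{2 e^{\frac{25}{576}}}.$$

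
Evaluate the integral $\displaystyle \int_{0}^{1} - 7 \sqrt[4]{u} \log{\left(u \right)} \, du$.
$\frac{112}{25}$

Begin with the known integral
$$J(a) = \int_{0}^{1} - 7 u^{a} \, du = - \frac{7}{a + 1}.$$

Differentiating under the integral sign brings down a factor of $\ln u$:
$$\frac{dJ}{da} = \int_{0}^{1} - 7 u^{a} \log{\left(u \right)} \, du = \frac{7}{\left(a + 1\right)^{2}}.$$

The integral on the left is $I$, so $I = \frac{7}{\left(a + 1\right)^{2}}$.

Setting $a = \frac{1}{4}$:
$$I = \frac{112}{25}.$$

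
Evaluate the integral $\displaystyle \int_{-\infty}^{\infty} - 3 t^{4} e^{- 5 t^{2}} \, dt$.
$- \frac{9 \sqrt{5} \sqrt{\pi}}{500}$

Consider the simpler parametrised integral
$$J(a) = \int_{-\infty}^{\infty} - 3 e^{- a t^{2}} \, dt = - \frac{3 \sqrt{\pi}}{\sqrt{a}}.$$

Differentiating under the integral sign brings down a factor of $(-t^2)$:
$$\frac{dJ}{da} = \int_{-\infty}^{\infty} 3 t^{2} e^{- a t^{2}} \, dt = \frac{3 \sqrt{\pi}}{2 a^{\frac{3}{2}}}.$$

Repeating twice in total — each differentiation brings down another $(-t^2)$ — gives
$$\frac{d^{2}J}{da^{2}} = \int_{-\infty}^{\infty} - 3 t^{4} e^{- a t^{2}} \, dt = - \frac{9 \sqrt{\pi}}{4 a^{\frac{5}{2}}},$$
and the integrand here is exactly the target integrand, so $I = - \frac{9 \sqrt{\pi}}{4 a^{\frac{5}{2}}}$.

Setting $a = 5$:
$$I = - \frac{9 \sqrt{5} \sqrt{\pi}}{500}.$$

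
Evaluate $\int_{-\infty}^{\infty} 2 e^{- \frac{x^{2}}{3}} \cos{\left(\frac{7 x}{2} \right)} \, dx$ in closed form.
$\frac{2 \sqrt{3} \sqrt{\pi}}{e^{\frac{147}{16}}}$

Define $I(b) = \int_{-\infty}^{\infty} 2 e^{- \frac{x^{2}}{3}} \cos{\left(b x \right)} \, dx$.

Differentiating under the integral sign,
$$I'(b) = \int_{-\infty}^{\infty} - 2 x e^{- \frac{x^{2}}{3}} \sin{\left(b x \right)} \, dx.$$

Integrate $\int_{-\infty}^{\infty} x \sin(b x)\, e^{- \frac{x^{2}}{3}}\, dx$ by parts with $u = \sin(b x)$ and $dv = x\, e^{- \frac{x^{2}}{3}}\, dx$, giving $v = - \frac{3 e^{- \frac{x^{2}}{3}}}{2}$. The boundary term vanishes and
$$\int_{-\infty}^{\infty} x \sin(b x)\, e^{- \frac{x^{2}}{3}}\, dx = \frac{3 b}{2} \int_{-\infty}^{\infty} \cos(b x)\, e^{- \frac{x^{2}}{3}}\, dx,$$
so $I'(b) = - \frac{3 b}{2}\, I(b)$.

This is a separable first-order ODE; solving with the initial condition $I(0) = \int_{-\infty}^{\infty} 2 e^{- \frac{x^{2}}{3}}\,dx = 2 \sqrt{3} \sqrt{\pi}$ gives
$$I(b) = 2 \sqrt{3} \sqrt{\pi} e^{- \frac{3 b^{2}}{4}}.$$

Setting $b = \frac{7}{2}$:
$$I = \frac{2 \sqrt{3} \sqrt{\pi}}{e^{\frac{147}{16}}}.$$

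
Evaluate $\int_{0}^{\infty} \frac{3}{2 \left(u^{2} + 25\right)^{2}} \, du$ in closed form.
$\frac{3 \pi}{1000}$

Recall the elementary integral
$$J(a) = \int_{0}^{\infty} \frac{3}{2 \left(a^{2} + u^{2}\right)} \, du = \frac{3 \pi}{4 a}.$$

Differentiating under the integral sign with respect to $a$,
$$\frac{dJ}{da} = \int_{0}^{\infty} - \frac{3 a}{\left(a^{2} + u^{2}\right)^{2}} \, du = - \frac{3 \pi}{4 a^{2}},$$
so $\int_{0}^{\infty} \frac{3}{2 \left(a^{2} + u^{2}\right)^{2}} \, du = \frac{3 \pi}{8 a^{3}}$.

Setting $a = 5$:
$$I = \frac{3 \pi}{1000}.$$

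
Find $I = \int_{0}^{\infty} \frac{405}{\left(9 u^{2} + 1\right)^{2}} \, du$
$\frac{135 \pi}{4}$

Recall the elementary integral
$$J(a) = \int_{0}^{\infty} \frac{5}{a^{2} + u^{2}} \, du = \frac{5 \pi}{2 a}.$$

Differentiating under the integral sign with respect to $a$,
$$\frac{dJ}{da} = \int_{0}^{\infty} - \frac{10 a}{\left(a^{2} + u^{2}\right)^{2}} \, du = - \frac{5 \pi}{2 a^{2}},$$
so $\int_{0}^{\infty} \frac{5}{\left(a^{2} + u^{2}\right)^{2}} \, du = \frac{5 \pi}{4 a^{3}}$.

Setting $a = \frac{1}{3}$:
$$I = \frac{135 \pi}{4}.$$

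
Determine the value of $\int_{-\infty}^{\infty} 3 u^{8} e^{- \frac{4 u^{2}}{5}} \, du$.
$\frac{196875 \sqrt{5} \sqrt{\pi}}{8192}$

Begin with the known integral
$$J(a) = \int_{-\infty}^{\infty} 3 e^{- a u^{2}} \, du = \frac{3 \sqrt{\pi}}{\sqrt{a}}.$$

Differentiating under the integral sign brings down a factor of $(-u^2)$:
$$\frac{dJ}{da} = \int_{-\infty}^{\infty} - 3 u^{2} e^{- a u^{2}} \, du = - \frac{3 \sqrt{\pi}}{2 a^{\frac{3}{2}}}.$$

Repeating $4$ times in total — each differentiation brings down another $(-u^2)$ — gives
$$\frac{d^{4}J}{da^{4}} = \int_{-\infty}^{\infty} 3 u^{8} e^{- a u^{2}} \, du = \frac{315 \sqrt{\pi}}{16 a^{\frac{9}{2}}},$$
and the integrand here is exactly the target integrand, so $I = \frac{315 \sqrt{\pi}}{16 a^{\frac{9}{2}}}$.

Setting $a = \frac{4}{5}$:
$$I = \frac{196875 \sqrt{5} \sqrt{\pi}}{8192}.$$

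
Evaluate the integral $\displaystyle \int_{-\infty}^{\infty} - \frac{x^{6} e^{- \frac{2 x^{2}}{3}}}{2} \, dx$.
$- \frac{405 \sqrt{6} \sqrt{\pi}}{256}$

Consider the simpler parametrised integral
$$J(a) = \int_{-\infty}^{\infty} - \frac{e^{- a x^{2}}}{2} \, dx = - \frac{\sqrt{\pi}}{2 \sqrt{a}}.$$

Differentiating under the integral sign brings down a factor of $(-x^2)$:
$$\frac{dJ}{da} = \int_{-\infty}^{\infty} \frac{x^{2} e^{- a x^{2}}}{2} \, dx = \frac{\sqrt{\pi}}{4 a^{\frac{3}{2}}}.$$

Repeating $3$ times in total — each differentiation brings down another $(-x^2)$ — gives
$$\frac{d^{3}J}{da^{3}} = \int_{-\infty}^{\infty} \frac{x^{6} e^{- a x^{2}}}{2} \, dx = \frac{15 \sqrt{\pi}}{16 a^{\frac{7}{2}}},$$
and the integrand here is $(-1)^{3}$ times the target integrand, so $I = (-1)^{3}\,\frac{d^{3}J}{da^{3}} = - \frac{15 \sqrt{\pi}}{16 a^{\frac{7}{2}}}$.

Setting $a = \frac{2}{3}$:
$$I = - \frac{405 \sqrt{6} \sqrt{\pi}}{256}.$$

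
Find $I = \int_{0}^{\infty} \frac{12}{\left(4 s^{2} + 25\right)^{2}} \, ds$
$\frac{3 \pi}{250}$

Begin with the known result
$$J(a) = \int_{0}^{\infty} \frac{3}{4 \left(a^{2} + s^{2}\right)} \, ds = \frac{3 \pi}{8 a}.$$

Differentiating under the integral sign with respect to $a$,
$$\frac{dJ}{da} = \int_{0}^{\infty} - \frac{3 a}{2 \left(a^{2} + s^{2}\right)^{2}} \, ds = - \frac{3 \pi}{8 a^{2}},$$
so $\int_{0}^{\infty} \frac{3}{4 \left(a^{2} + s^{2}\right)^{2}} \, ds = \frac{3 \pi}{16 a^{3}}$.

Setting $a = \frac{5}{2}$:
$$I = \frac{3 \pi}{250}.$$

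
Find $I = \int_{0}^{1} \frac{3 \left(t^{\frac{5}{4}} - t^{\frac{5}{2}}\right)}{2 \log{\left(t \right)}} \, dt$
$\log{\left(\frac{27 \sqrt{14}}{196} \right)}$

Consider the one-parameter family: let $I(a) = \int_{0}^{1} \frac{3 \left(- t^{\frac{5}{2}} + t^{a}\right)}{2 \log{\left(t \right)}} \, dt$.

Since $\dfrac{\partial}{\partial a}\,t^{a} = t^{a} \ln t$, the $\ln t$ in the denominator cancels and
$$\frac{dI}{da} = \int_{0}^{1} \frac{3}{2} t^{a} \, dt = \frac{3}{2} \left[\frac{t^{a+1}}{a+1}\right]_0^1 = \frac{3}{2 \left(a + 1\right)}.$$

Integrating with respect to $a$ gives $I(a) = \log{\left(\frac{2 \sqrt{14} \left(a + 1\right)^{\frac{3}{2}}}{49} \right)} + C$.

At $a = \frac{5}{2}$ the integrand is identically $0$, so $I(\frac{5}{2}) = 0$. The closed form gives $0$, hence $C = 0$.

Setting $a = \frac{5}{4}$:
$$I = \log{\left(\frac{27 \sqrt{14}}{196} \right)}.$$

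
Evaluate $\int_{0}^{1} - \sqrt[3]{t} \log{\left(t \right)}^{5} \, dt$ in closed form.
$\frac{10935}{512}$

Consider the simpler parametrised integral
$$J(a) = \int_{0}^{1} - t^{a} \, dt = - \frac{1}{a + 1}.$$

Differentiating under the integral sign brings down a factor of $\ln t$:
$$\frac{dJ}{da} = \int_{0}^{1} - t^{a} \log{\left(t \right)} \, dt = \frac{1}{\left(a + 1\right)^{2}}.$$

Repeating $5$ times in total — each differentiation brings down another $\ln t$ — gives
$$\frac{d^{5}J}{da^{5}} = \int_{0}^{1} - t^{a} \log{\left(t \right)}^{5} \, dt = \frac{120}{\left(a + 1\right)^{6}},$$
and the integrand here is exactly the target integrand, so $I = \frac{120}{\left(a + 1\right)^{6}}$.

Setting $a = \frac{1}{3}$:
$$I = \frac{10935}{512}.$$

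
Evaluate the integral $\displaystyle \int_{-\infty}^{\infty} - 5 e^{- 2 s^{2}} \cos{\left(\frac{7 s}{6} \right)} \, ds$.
$- \frac{5 \sqrt{2} \sqrt{\pi}}{2 e^{\frac{49}{288}}}$

Treat the cosine frequency as a parameter and define $I(b) = \int_{-\infty}^{\infty} - 5 e^{- 2 s^{2}} \cos{\left(b s \right)} \, ds$.

Differentiating under the integral sign,
$$I'(b) = \int_{-\infty}^{\infty} 5 s e^{- 2 s^{2}} \sin{\left(b s \right)} \, ds.$$

Integrate $\int_{-\infty}^{\infty} s \sin(b s)\, e^{- 2 s^{2}}\, ds$ by parts with $u = \sin(b s)$ and $dv = s\, e^{- 2 s^{2}}\, ds$, giving $v = - \frac{e^{- 2 s^{2}}}{4}$. The boundary term vanishes and
$$\int_{-\infty}^{\infty} s \sin(b s)\, e^{- 2 s^{2}}\, ds = \frac{b}{4} \int_{-\infty}^{\infty} \cos(b s)\, e^{- 2 s^{2}}\, ds,$$
so $I'(b) = - \frac{b}{4}\, I(b)$.

This is a separable first-order ODE; solving with the initial condition $I(0) = \int_{-\infty}^{\infty} - 5 e^{- 2 s^{2}}\,ds = - \frac{5 \sqrt{2} \sqrt{\pi}}{2}$ gives
$$I(b) = - \frac{5 \sqrt{2} \sqrt{\pi} e^{- \frac{b^{2}}{8}}}{2}.$$

Setting $b = \frac{7}{6}$:
$$I = - \frac{5 \sqrt{2} \sqrt{\pi}}{2 e^{\frac{49}{288}}}.$$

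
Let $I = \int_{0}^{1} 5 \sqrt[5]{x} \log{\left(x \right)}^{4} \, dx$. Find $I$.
$\frac{15625}{324}$

Begin with the known integral
$$J(a) = \int_{0}^{1} 5 x^{a} \, dx = \frac{5}{a + 1}.$$

Differentiating under the integral sign brings down a factor of $\ln x$:
$$\frac{dJ}{da} = \int_{0}^{1} 5 x^{a} \log{\left(x \right)} \, dx = - \frac{5}{\left(a + 1\right)^{2}}.$$

Repeating $4$ times in total — each differentiation brings down another $\ln x$ — gives
$$\frac{d^{4}J}{da^{4}} = \int_{0}^{1} 5 x^{a} \log{\left(x \right)}^{4} \, dx = \frac{120}{\left(a + 1\right)^{5}},$$
and the integrand here is exactly the target integrand, so $I = \frac{120}{\left(a + 1\right)^{5}}$.

Setting $a = \frac{1}{5}$:
$$I = \frac{15625}{324}.$$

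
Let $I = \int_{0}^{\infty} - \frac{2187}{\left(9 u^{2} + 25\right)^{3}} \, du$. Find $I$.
$- \frac{2187 \pi}{50000}$

Begin with the known result
$$J(a) = \int_{0}^{\infty} - \frac{3}{a^{2} + u^{2}} \, du = - \frac{3 \pi}{2 a}.$$

Differentiating under the integral sign with respect to $a$,
$$\frac{dJ}{da} = \int_{0}^{\infty} \frac{6 a}{\left(a^{2} + u^{2}\right)^{2}} \, du = \frac{3 \pi}{2 a^{2}},$$
so $\int_{0}^{\infty} - \frac{3}{\left(a^{2} + u^{2}\right)^{2}} \, du = - \frac{3 \pi}{4 a^{3}}$.

Repeating — each differentiation of $1/(u^2+a^2)^j$ produces $-2ja/(u^2+a^2)^{j+1}$ — and dividing through by $-2ja$ at each step yields, after $2$ differentiations in total,
$$\int_{0}^{\infty} - \frac{3}{\left(a^{2} + u^{2}\right)^{3}} \, du = - \frac{9 \pi}{16 a^{5}}.$$

Setting $a = \frac{5}{3}$:
$$I = - \frac{2187 \pi}{50000}.$$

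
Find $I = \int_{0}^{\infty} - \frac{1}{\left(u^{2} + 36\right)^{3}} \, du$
$- \frac{\pi}{41472}$

Recall the elementary integral
$$J(a) = \int_{0}^{\infty} - \frac{1}{a^{2} + u^{2}} \, du = - \frac{\pi}{2 a}.$$

Differentiating under the integral sign with respect to $a$,
$$\frac{dJ}{da} = \int_{0}^{\infty} \frac{2 a}{\left(a^{2} + u^{2}\right)^{2}} \, du = \frac{\pi}{2 a^{2}},$$
so $\int_{0}^{\infty} - \frac{1}{\left(a^{2} + u^{2}\right)^{2}} \, du = - \frac{\pi}{4 a^{3}}$.

Repeating — each differentiation of $1/(u^2+a^2)^j$ produces $-2ja/(u^2+a^2)^{j+1}$ — and dividing through by $-2ja$ at each step yields, after $2$ differentiations in total,
$$\int_{0}^{\infty} - \frac{1}{\left(a^{2} + u^{2}\right)^{3}} \, du = - \frac{3 \pi}{16 a^{5}}.$$

Setting $a = 6$:
$$I = - \frac{\pi}{41472}.$$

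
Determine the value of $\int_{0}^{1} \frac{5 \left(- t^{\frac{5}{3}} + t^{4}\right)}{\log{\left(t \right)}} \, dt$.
$\log{\left(\frac{759375}{32768} \right)}$

Introduce a parameter $a$ in the exponent: let $I(a) = \int_{0}^{1} \frac{5 \left(- t^{\frac{5}{3}} + t^{a}\right)}{\log{\left(t \right)}} \, dt$.

Since $\dfrac{\partial}{\partial a}\,t^{a} = t^{a} \ln t$, the $\ln t$ in the denominator cancels and
$$\frac{dI}{da} = \int_{0}^{1} 5 t^{a} \, dt = 5 \left[\frac{t^{a+1}}{a+1}\right]_0^1 = \frac{5}{a + 1}.$$

Integrating with respect to $a$ gives $I(a) = \log{\left(\frac{243 \left(a + 1\right)^{5}}{32768} \right)} + C$.

At $a = \frac{5}{3}$ the integrand is identically $0$, so $I(\frac{5}{3}) = 0$. The closed form gives $0$, hence $C = 0$.

Setting $a = 4$:
$$I = \log{\left(\frac{759375}{32768} \right)}.$$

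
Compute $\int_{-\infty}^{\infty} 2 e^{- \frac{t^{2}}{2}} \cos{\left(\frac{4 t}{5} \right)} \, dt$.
$\frac{2 \sqrt{2} \sqrt{\pi}}{e^{\frac{8}{25}}}$

Let $b$ denote the cosine frequency and define $I(b) = \int_{-\infty}^{\infty} 2 e^{- \frac{t^{2}}{2}} \cos{\left(b t \right)} \, dt$.

Differentiating under the integral sign,
$$I'(b) = \int_{-\infty}^{\infty} - 2 t e^{- \frac{t^{2}}{2}} \sin{\left(b t \right)} \, dt.$$

Integrate $\int_{-\infty}^{\infty} t \sin(b t)\, e^{- \frac{t^{2}}{2}}\, dt$ by parts with $u = \sin(b t)$ and $dv = t\, e^{- \frac{t^{2}}{2}}\, dt$, giving $v = - e^{- \frac{t^{2}}{2}}$. The boundary term vanishes and
$$\int_{-\infty}^{\infty} t \sin(b t)\, e^{- \frac{t^{2}}{2}}\, dt = b \int_{-\infty}^{\infty} \cos(b t)\, e^{- \frac{t^{2}}{2}}\, dt,$$
so $I'(b) = - b\, I(b)$.

This is a separable first-order ODE; solving with the initial condition $I(0) = \int_{-\infty}^{\infty} 2 e^{- \frac{t^{2}}{2}}\,dt = 2 \sqrt{2} \sqrt{\pi}$ gives
$$I(b) = 2 \sqrt{2} \sqrt{\pi} e^{- \frac{b^{2}}{2}}.$$

Setting $b = \frac{4}{5}$:
$$I = \frac{2 \sqrt{2} \sqrt{\pi}}{e^{\frac{8}{25}}}.$$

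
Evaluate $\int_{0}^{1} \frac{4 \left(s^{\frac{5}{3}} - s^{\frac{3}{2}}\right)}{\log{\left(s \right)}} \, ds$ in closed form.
$- \log{\left(\frac{50625}{65536} \right)}$

Consider the one-parameter family: let $I(a) = \int_{0}^{1} \frac{4 \left(s^{\frac{5}{3}} - s^{a}\right)}{\log{\left(s \right)}} \, ds$.

Since $\dfrac{\partial}{\partial a}\,s^{a} = s^{a} \ln s$, the $\ln s$ in the denominator cancels and
$$\frac{dI}{da} = \int_{0}^{1} -4 s^{a} \, ds = -4 \left[\frac{s^{a+1}}{a+1}\right]_0^1 = - \frac{4}{a + 1}.$$

Integrating with respect to $a$ gives $I(a) = - \log{\left(\frac{81 \left(a + 1\right)^{4}}{4096} \right)} + C$.

At $a = \frac{5}{3}$ the integrand is identically $0$, so $I(\frac{5}{3}) = 0$. The closed form gives $0$, hence $C = 0$.

Setting $a = \frac{3}{2}$:
$$I = - \log{\left(\frac{50625}{65536} \right)}.$$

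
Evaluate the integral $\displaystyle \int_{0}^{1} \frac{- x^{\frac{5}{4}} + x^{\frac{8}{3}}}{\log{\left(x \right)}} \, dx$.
$- \log{\left(\frac{27}{44} \right)}$

Consider the one-parameter family: let $I(a) = \int_{0}^{1} \frac{x^{\frac{8}{3}} - x^{a}}{\log{\left(x \right)}} \, dx$.

Since $\dfrac{\partial}{\partial a}\,x^{a} = x^{a} \ln x$, the $\ln x$ in the denominator cancels and
$$\frac{dI}{da} = \int_{0}^{1} -1 x^{a} \, dx = -1 \left[\frac{x^{a+1}}{a+1}\right]_0^1 = - \frac{1}{a + 1}.$$

Integrating with respect to $a$ gives $I(a) = - \log{\left(\frac{3 a}{11} + \frac{3}{11} \right)} + C$.

At $a = \frac{8}{3}$ the integrand is identically $0$, so $I(\frac{8}{3}) = 0$. The closed form gives $0$, hence $C = 0$.

Setting $a = \frac{5}{4}$:
$$I = - \log{\left(\frac{27}{44} \right)}.$$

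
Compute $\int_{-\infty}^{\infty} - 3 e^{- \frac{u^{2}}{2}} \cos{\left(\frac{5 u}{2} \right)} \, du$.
$- \frac{3 \sqrt{2} \sqrt{\pi}}{e^{\frac{25}{8}}}$

Treat the cosine frequency as a parameter and define $I(b) = \int_{-\infty}^{\infty} - 3 e^{- \frac{u^{2}}{2}} \cos{\left(b u \right)} \, du$.

Differentiating under the integral sign,
$$I'(b) = \int_{-\infty}^{\infty} 3 u e^{- \frac{u^{2}}{2}} \sin{\left(b u \right)} \, du.$$

Integrate $\int_{-\infty}^{\infty} u \sin(b u)\, e^{- \frac{u^{2}}{2}}\, du$ by parts with $w = \sin(b u)$ and $dv = u\, e^{- \frac{u^{2}}{2}}\, du$, giving $v = - e^{- \frac{u^{2}}{2}}$. The boundary term vanishes and
$$\int_{-\infty}^{\infty} u \sin(b u)\, e^{- \frac{u^{2}}{2}}\, du = b \int_{-\infty}^{\infty} \cos(b u)\, e^{- \frac{u^{2}}{2}}\, du,$$
so $I'(b) = - b\, I(b)$.

This is a separable first-order ODE; solving with the initial condition $I(0) = \int_{-\infty}^{\infty} - 3 e^{- \frac{u^{2}}{2}}\,du = - 3 \sqrt{2} \sqrt{\pi}$ gives
$$I(b) = - 3 \sqrt{2} \sqrt{\pi} e^{- \frac{b^{2}}{2}}.$$

Setting $b = \frac{5}{2}$:
$$I = - \frac{3 \sqrt{2} \sqrt{\pi}}{e^{\frac{25}{8}}}.$$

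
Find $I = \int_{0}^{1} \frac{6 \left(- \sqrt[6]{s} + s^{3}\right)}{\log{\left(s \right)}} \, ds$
$\log{\left(\frac{191102976}{117649} \right)}$

Introduce a parameter $a$ in the exponent: let $I(a) = \int_{0}^{1} \frac{6 \left(- \sqrt[6]{s} + s^{a}\right)}{\log{\left(s \right)}} \, ds$.

Since $\dfrac{\partial}{\partial a}\,s^{a} = s^{a} \ln s$, the $\ln s$ in the denominator cancels and
$$\frac{dI}{da} = \int_{0}^{1} 6 s^{a} \, ds = 6 \left[\frac{s^{a+1}}{a+1}\right]_0^1 = \frac{6}{a + 1}.$$

Integrating with respect to $a$ gives $I(a) = \log{\left(\frac{46656 \left(a + 1\right)^{6}}{117649} \right)} + C$.

At $a = \frac{1}{6}$ the integrand is identically $0$, so $I(\frac{1}{6}) = 0$. The closed form gives $0$, hence $C = 0$.

Setting $a = 3$:
$$I = \log{\left(\frac{191102976}{117649} \right)}.$$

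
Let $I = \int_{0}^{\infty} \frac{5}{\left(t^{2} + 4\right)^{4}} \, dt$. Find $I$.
$\frac{25 \pi}{4096}$

Begin with the known result
$$J(a) = \int_{0}^{\infty} \frac{5}{a^{2} + t^{2}} \, dt = \frac{5 \pi}{2 a}.$$

Differentiating under the integral sign with respect to $a$,
$$\frac{dJ}{da} = \int_{0}^{\infty} - \frac{10 a}{\left(a^{2} + t^{2}\right)^{2}} \, dt = - \frac{5 \pi}{2 a^{2}},$$
so $\int_{0}^{\infty} \frac{5}{\left(a^{2} + t^{2}\right)^{2}} \, dt = \frac{5 \pi}{4 a^{3}}$.

Repeating — each differentiation of $1/(t^2+a^2)^j$ produces $-2ja/(t^2+a^2)^{j+1}$ — and dividing through by $-2ja$ at each step yields, after $3$ differentiations in total,
$$\int_{0}^{\infty} \frac{5}{\left(a^{2} + t^{2}\right)^{4}} \, dt = \frac{25 \pi}{32 a^{7}}.$$

Setting $a = 2$:
$$I = \frac{25 \pi}{4096}.$$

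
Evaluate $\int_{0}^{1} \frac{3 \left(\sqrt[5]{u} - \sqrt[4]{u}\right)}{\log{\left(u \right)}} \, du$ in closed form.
$\log{\left(\frac{13824}{15625} \right)}$

Introduce a parameter $a$ in the exponent: let $I(a) = \int_{0}^{1} \frac{3 \left(- \sqrt[4]{u} + u^{a}\right)}{\log{\left(u \right)}} \, du$.

Since $\dfrac{\partial}{\partial a}\,u^{a} = u^{a} \ln u$, the $\ln u$ in the denominator cancels and
$$\frac{dI}{da} = \int_{0}^{1} 3 u^{a} \, du = 3 \left[\frac{u^{a+1}}{a+1}\right]_0^1 = \frac{3}{a + 1}.$$

Integrating with respect to $a$ gives $I(a) = \log{\left(\frac{64 \left(a + 1\right)^{3}}{125} \right)} + C$.

At $a = \frac{1}{4}$ the integrand is identically $0$, so $I(\frac{1}{4}) = 0$. The closed form gives $0$, hence $C = 0$.

Setting $a = \frac{1}{5}$:
$$I = \log{\left(\frac{13824}{15625} \right)}.$$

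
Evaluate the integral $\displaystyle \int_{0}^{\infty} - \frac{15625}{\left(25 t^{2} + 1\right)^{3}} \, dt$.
$- \frac{9375 \pi}{16}$

Recall the elementary integral
$$J(a) = \int_{0}^{\infty} - \frac{1}{a^{2} + t^{2}} \, dt = - \frac{\pi}{2 a}.$$

Differentiating under the integral sign with respect to $a$,
$$\frac{dJ}{da} = \int_{0}^{\infty} \frac{2 a}{\left(a^{2} + t^{2}\right)^{2}} \, dt = \frac{\pi}{2 a^{2}},$$
so $\int_{0}^{\infty} - \frac{1}{\left(a^{2} + t^{2}\right)^{2}} \, dt = - \frac{\pi}{4 a^{3}}$.

Repeating — each differentiation of $1/(t^2+a^2)^j$ produces $-2ja/(t^2+a^2)^{j+1}$ — and dividing through by $-2ja$ at each step yields, after $2$ differentiations in total,
$$\int_{0}^{\infty} - \frac{1}{\left(a^{2} + t^{2}\right)^{3}} \, dt = - \frac{3 \pi}{16 a^{5}}.$$

Setting $a = \frac{1}{5}$:
$$I = - \frac{9375 \pi}{16}.$$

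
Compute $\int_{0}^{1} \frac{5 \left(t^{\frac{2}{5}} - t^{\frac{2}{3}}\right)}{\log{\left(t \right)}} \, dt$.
$- \log{\left(\frac{9765625}{4084101} \right)}$

Replace the exponent $\frac{2}{3}$ by a parameter $a$: let $I(a) = \int_{0}^{1} \frac{5 \left(t^{\frac{2}{5}} - t^{a}\right)}{\log{\left(t \right)}} \, dt$.

Since $\dfrac{\partial}{\partial a}\,t^{a} = t^{a} \ln t$, the $\ln t$ in the denominator cancels and
$$\frac{dI}{da} = \int_{0}^{1} -5 t^{a} \, dt = -5 \left[\frac{t^{a+1}}{a+1}\right]_0^1 = - \frac{5}{a + 1}.$$

Integrating with respect to $a$ gives $I(a) = - \log{\left(\frac{3125 \left(a + 1\right)^{5}}{16807} \right)} + C$.

At $a = \frac{2}{5}$ the integrand is identically $0$, so $I(\frac{2}{5}) = 0$. The closed form gives $0$, hence $C = 0$.

Setting $a = \frac{2}{3}$:
$$I = - \log{\left(\frac{9765625}{4084101} \right)}.$$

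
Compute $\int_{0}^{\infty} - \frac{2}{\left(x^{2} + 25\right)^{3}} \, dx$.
$- \frac{3 \pi}{25000}$

Begin with the known result
$$J(a) = \int_{0}^{\infty} - \frac{2}{a^{2} + x^{2}} \, dx = - \frac{\pi}{a}.$$

Differentiating under the integral sign with respect to $a$,
$$\frac{dJ}{da} = \int_{0}^{\infty} \frac{4 a}{\left(a^{2} + x^{2}\right)^{2}} \, dx = \frac{\pi}{a^{2}},$$
so $\int_{0}^{\infty} - \frac{2}{\left(a^{2} + x^{2}\right)^{2}} \, dx = - \frac{\pi}{2 a^{3}}$.

Repeating — each differentiation of $1/(x^2+a^2)^j$ produces $-2ja/(x^2+a^2)^{j+1}$ — and dividing through by $-2ja$ at each step yields, after $2$ differentiations in total,
$$\int_{0}^{\infty} - \frac{2}{\left(a^{2} + x^{2}\right)^{3}} \, dx = - \frac{3 \pi}{8 a^{5}}.$$

Setting $a = 5$:
$$I = - \frac{3 \pi}{25000}.$$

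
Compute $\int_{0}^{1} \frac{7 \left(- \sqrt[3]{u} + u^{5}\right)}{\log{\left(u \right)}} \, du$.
$\log{\left(\frac{4782969}{128} \right)}$

Replace the exponent $5$ by a parameter $a$: let $I(a) = \int_{0}^{1} \frac{7 \left(- \sqrt[3]{u} + u^{a}\right)}{\log{\left(u \right)}} \, du$.

Since $\dfrac{\partial}{\partial a}\,u^{a} = u^{a} \ln u$, the $\ln u$ in the denominator cancels and
$$\frac{dI}{da} = \int_{0}^{1} 7 u^{a} \, du = 7 \left[\frac{u^{a+1}}{a+1}\right]_0^1 = \frac{7}{a + 1}.$$

Integrating with respect to $a$ gives $I(a) = \log{\left(\frac{2187 \left(a + 1\right)^{7}}{16384} \right)} + C$.

At $a = \frac{1}{3}$ the integrand is identically $0$, so $I(\frac{1}{3}) = 0$. The closed form gives $0$, hence $C = 0$.

Setting $a = 5$:
$$I = \log{\left(\frac{4782969}{128} \right)}.$$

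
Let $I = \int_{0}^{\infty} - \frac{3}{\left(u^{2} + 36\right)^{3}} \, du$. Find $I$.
$- \frac{\pi}{13824}$

Begin with the known result
$$J(a) = \int_{0}^{\infty} - \frac{3}{a^{2} + u^{2}} \, du = - \frac{3 \pi}{2 a}.$$

Differentiating under the integral sign with respect to $a$,
$$\frac{dJ}{da} = \int_{0}^{\infty} \frac{6 a}{\left(a^{2} + u^{2}\right)^{2}} \, du = \frac{3 \pi}{2 a^{2}},$$
so $\int_{0}^{\infty} - \frac{3}{\left(a^{2} + u^{2}\right)^{2}} \, du = - \frac{3 \pi}{4 a^{3}}$.

Repeating — each differentiation of $1/(u^2+a^2)^j$ produces $-2ja/(u^2+a^2)^{j+1}$ — and dividing through by $-2ja$ at each step yields, after $2$ differentiations in total,
$$\int_{0}^{\infty} - \frac{3}{\left(a^{2} + u^{2}\right)^{3}} \, du = - \frac{9 \pi}{16 a^{5}}.$$

Setting $a = 6$:
$$I = - \frac{\pi}{13824}.$$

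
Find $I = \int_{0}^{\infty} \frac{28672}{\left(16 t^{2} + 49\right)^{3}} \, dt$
$\frac{192 \pi}{2401}$

Recall the elementary integral
$$J(a) = \int_{0}^{\infty} \frac{7}{a^{2} + t^{2}} \, dt = \frac{7 \pi}{2 a}.$$

Differentiating under the integral sign with respect to $a$,
$$\frac{dJ}{da} = \int_{0}^{\infty} - \frac{14 a}{\left(a^{2} + t^{2}\right)^{2}} \, dt = - \frac{7 \pi}{2 a^{2}},$$
so $\int_{0}^{\infty} \frac{7}{\left(a^{2} + t^{2}\right)^{2}} \, dt = \frac{7 \pi}{4 a^{3}}$.

Repeating — each differentiation of $1/(t^2+a^2)^j$ produces $-2ja/(t^2+a^2)^{j+1}$ — and dividing through by $-2ja$ at each step yields, after $2$ differentiations in total,
$$\int_{0}^{\infty} \frac{7}{\left(a^{2} + t^{2}\right)^{3}} \, dt = \frac{21 \pi}{16 a^{5}}.$$

Setting $a = \frac{7}{4}$:
$$I = \frac{192 \pi}{2401}.$$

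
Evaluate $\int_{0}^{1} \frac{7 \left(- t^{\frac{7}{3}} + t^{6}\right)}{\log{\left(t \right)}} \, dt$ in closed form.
$\log{\left(\frac{1801088541}{10000000} \right)}$

Consider the one-parameter family: let $I(a) = \int_{0}^{1} \frac{7 \left(- t^{\frac{7}{3}} + t^{a}\right)}{\log{\left(t \right)}} \, dt$.

Since $\dfrac{\partial}{\partial a}\,t^{a} = t^{a} \ln t$, the $\ln t$ in the denominator cancels and
$$\frac{dI}{da} = \int_{0}^{1} 7 t^{a} \, dt = 7 \left[\frac{t^{a+1}}{a+1}\right]_0^1 = \frac{7}{a + 1}.$$

Integrating with respect to $a$ gives $I(a) = \log{\left(\frac{2187 \left(a + 1\right)^{7}}{10000000} \right)} + C$.

At $a = \frac{7}{3}$ the integrand is identically $0$, so $I(\frac{7}{3}) = 0$. The closed form gives $0$, hence $C = 0$.

Setting $a = 6$:
$$I = \log{\left(\frac{1801088541}{10000000} \right)}.$$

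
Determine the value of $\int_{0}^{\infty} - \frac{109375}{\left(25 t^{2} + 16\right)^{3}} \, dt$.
$- \frac{65625 \pi}{16384}$

Recall the elementary integral
$$J(a) = \int_{0}^{\infty} - \frac{7}{a^{2} + t^{2}} \, dt = - \frac{7 \pi}{2 a}.$$

Differentiating under the integral sign with respect to $a$,
$$\frac{dJ}{da} = \int_{0}^{\infty} \frac{14 a}{\left(a^{2} + t^{2}\right)^{2}} \, dt = \frac{7 \pi}{2 a^{2}},$$
so $\int_{0}^{\infty} - \frac{7}{\left(a^{2} + t^{2}\right)^{2}} \, dt = - \frac{7 \pi}{4 a^{3}}$.

Repeating — each differentiation of $1/(t^2+a^2)^j$ produces $-2ja/(t^2+a^2)^{j+1}$ — and dividing through by $-2ja$ at each step yields, after $2$ differentiations in total,
$$\int_{0}^{\infty} - \frac{7}{\left(a^{2} + t^{2}\right)^{3}} \, dt = - \frac{21 \pi}{16 a^{5}}.$$

Setting $a = \frac{4}{5}$:
$$I = - \frac{65625 \pi}{16384}.$$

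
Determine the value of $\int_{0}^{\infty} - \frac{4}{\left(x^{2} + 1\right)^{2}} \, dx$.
$- \pi$

Begin with the known result
$$J(a) = \int_{0}^{\infty} - \frac{4}{a^{2} + x^{2}} \, dx = - \frac{2 \pi}{a}.$$

Differentiating under the integral sign with respect to $a$,
$$\frac{dJ}{da} = \int_{0}^{\infty} \frac{8 a}{\left(a^{2} + x^{2}\right)^{2}} \, dx = \frac{2 \pi}{a^{2}},$$
so $\int_{0}^{\infty} - \frac{4}{\left(a^{2} + x^{2}\right)^{2}} \, dx = - \frac{\pi}{a^{3}}$.

Setting $a = 1$:
$$I = - \pi.$$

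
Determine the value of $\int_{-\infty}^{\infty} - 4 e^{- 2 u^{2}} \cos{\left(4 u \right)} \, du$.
$- \frac{2 \sqrt{2} \sqrt{\pi}}{e^{2}}$

Treat the cosine frequency as a parameter and define $I(b) = \int_{-\infty}^{\infty} - 4 e^{- 2 u^{2}} \cos{\left(b u \right)} \, du$.

Differentiating under the integral sign,
$$I'(b) = \int_{-\infty}^{\infty} 4 u e^{- 2 u^{2}} \sin{\left(b u \right)} \, du.$$

Integrate $\int_{-\infty}^{\infty} u \sin(b u)\, e^{- 2 u^{2}}\, du$ by parts with $w = \sin(b u)$ and $dv = u\, e^{- 2 u^{2}}\, du$, giving $v = - \frac{e^{- 2 u^{2}}}{4}$. The boundary term vanishes and
$$\int_{-\infty}^{\infty} u \sin(b u)\, e^{- 2 u^{2}}\, du = \frac{b}{4} \int_{-\infty}^{\infty} \cos(b u)\, e^{- 2 u^{2}}\, du,$$
so $I'(b) = - \frac{b}{4}\, I(b)$.

This is a separable first-order ODE; solving with the initial condition $I(0) = \int_{-\infty}^{\infty} - 4 e^{- 2 u^{2}}\,du = - 2 \sqrt{2} \sqrt{\pi}$ gives
$$I(b) = - 2 \sqrt{2} \sqrt{\pi} e^{- \frac{b^{2}}{8}}.$$

Setting $b = 4$:
$$I = - \frac{2 \sqrt{2} \sqrt{\pi}}{e^{2}}.$$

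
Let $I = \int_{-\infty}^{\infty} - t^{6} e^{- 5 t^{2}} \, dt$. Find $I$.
$- \frac{3 \sqrt{5} \sqrt{\pi}}{1000}$

Begin with the known integral
$$J(a) = \int_{-\infty}^{\infty} - e^{- a t^{2}} \, dt = - \frac{\sqrt{\pi}}{\sqrt{a}}.$$

Differentiating under the integral sign brings down a factor of $(-t^2)$:
$$\frac{dJ}{da} = \int_{-\infty}^{\infty} t^{2} e^{- a t^{2}} \, dt = \frac{\sqrt{\pi}}{2 a^{\frac{3}{2}}}.$$

Repeating $3$ times in total — each differentiation brings down another $(-t^2)$ — gives
$$\frac{d^{3}J}{da^{3}} = \int_{-\infty}^{\infty} t^{6} e^{- a t^{2}} \, dt = \frac{15 \sqrt{\pi}}{8 a^{\frac{7}{2}}},$$
and the integrand here is $(-1)^{3}$ times the target integrand, so $I = (-1)^{3}\,\frac{d^{3}J}{da^{3}} = - \frac{15 \sqrt{\pi}}{8 a^{\frac{7}{2}}}$.

Setting $a = 5$:
$$I = - \frac{3 \sqrt{5} \sqrt{\pi}}{1000}.$$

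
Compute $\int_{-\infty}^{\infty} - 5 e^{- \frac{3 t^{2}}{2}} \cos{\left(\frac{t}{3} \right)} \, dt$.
$- \frac{5 \sqrt{6} \sqrt{\pi}}{3 e^{\frac{1}{54}}}$

Define $I(b) = \int_{-\infty}^{\infty} - 5 e^{- \frac{3 t^{2}}{2}} \cos{\left(b t \right)} \, dt$.

Differentiating under the integral sign,
$$I'(b) = \int_{-\infty}^{\infty} 5 t e^{- \frac{3 t^{2}}{2}} \sin{\left(b t \right)} \, dt.$$

Integrate $\int_{-\infty}^{\infty} t \sin(b t)\, e^{- \frac{3 t^{2}}{2}}\, dt$ by parts with $u = \sin(b t)$ and $dv = t\, e^{- \frac{3 t^{2}}{2}}\, dt$, giving $v = - \frac{e^{- \frac{3 t^{2}}{2}}}{3}$. The boundary term vanishes and
$$\int_{-\infty}^{\infty} t \sin(b t)\, e^{- \frac{3 t^{2}}{2}}\, dt = \frac{b}{3} \int_{-\infty}^{\infty} \cos(b t)\, e^{- \frac{3 t^{2}}{2}}\, dt,$$
so $I'(b) = - \frac{b}{3}\, I(b)$.

This is a separable first-order ODE; solving with the initial condition $I(0) = \int_{-\infty}^{\infty} - 5 e^{- \frac{3 t^{2}}{2}}\,dt = - \frac{5 \sqrt{6} \sqrt{\pi}}{3}$ gives
$$I(b) = - \frac{5 \sqrt{6} \sqrt{\pi} e^{- \frac{b^{2}}{6}}}{3}.$$

Setting $b = \frac{1}{3}$:
$$I = - \frac{5 \sqrt{6} \sqrt{\pi}}{3 e^{\frac{1}{54}}}.$$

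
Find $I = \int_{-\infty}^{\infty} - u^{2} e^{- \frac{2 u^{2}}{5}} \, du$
$- \frac{5 \sqrt{10} \sqrt{\pi}}{8}$

Consider the simpler parametrised integral
$$J(a) = \int_{-\infty}^{\infty} - e^{- a u^{2}} \, du = - \frac{\sqrt{\pi}}{\sqrt{a}}.$$

Differentiating under the integral sign brings down a factor of $(-u^2)$:
$$\frac{dJ}{da} = \int_{-\infty}^{\infty} u^{2} e^{- a u^{2}} \, du = \frac{\sqrt{\pi}}{2 a^{\frac{3}{2}}}.$$

The integral on the left is $-I$, so $I = - \frac{\sqrt{\pi}}{2 a^{\frac{3}{2}}}$.

Setting $a = \frac{2}{5}$:
$$I = - \frac{5 \sqrt{10} \sqrt{\pi}}{8}.$$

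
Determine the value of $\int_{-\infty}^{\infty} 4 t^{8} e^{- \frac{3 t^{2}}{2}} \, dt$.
$\frac{140 \sqrt{6} \sqrt{\pi}}{81}$

Start from the elementary integral
$$J(a) = \int_{-\infty}^{\infty} 4 e^{- a t^{2}} \, dt = \frac{4 \sqrt{\pi}}{\sqrt{a}}.$$

Differentiating under the integral sign brings down a factor of $(-t^2)$:
$$\frac{dJ}{da} = \int_{-\infty}^{\infty} - 4 t^{2} e^{- a t^{2}} \, dt = - \frac{2 \sqrt{\pi}}{a^{\frac{3}{2}}}.$$

Repeating $4$ times in total — each differentiation brings down another $(-t^2)$ — gives
$$\frac{d^{4}J}{da^{4}} = \int_{-\infty}^{\infty} 4 t^{8} e^{- a t^{2}} \, dt = \frac{105 \sqrt{\pi}}{4 a^{\frac{9}{2}}},$$
and the integrand here is exactly the target integrand, so $I = \frac{105 \sqrt{\pi}}{4 a^{\frac{9}{2}}}$.

Setting $a = \frac{3}{2}$:
$$I = \frac{140 \sqrt{6} \sqrt{\pi}}{81}.$$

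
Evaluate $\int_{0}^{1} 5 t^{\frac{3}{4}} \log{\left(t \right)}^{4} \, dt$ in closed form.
$\frac{122880}{16807}$

Consider the simpler parametrised integral
$$J(a) = \int_{0}^{1} 5 t^{a} \, dt = \frac{5}{a + 1}.$$

Differentiating under the integral sign brings down a factor of $\ln t$:
$$\frac{dJ}{da} = \int_{0}^{1} 5 t^{a} \log{\left(t \right)} \, dt = - \frac{5}{\left(a + 1\right)^{2}}.$$

Repeating $4$ times in total — each differentiation brings down another $\ln t$ — gives
$$\frac{d^{4}J}{da^{4}} = \int_{0}^{1} 5 t^{a} \log{\left(t \right)}^{4} \, dt = \frac{120}{\left(a + 1\right)^{5}},$$
and the integrand here is exactly the target integrand, so $I = \frac{120}{\left(a + 1\right)^{5}}$.

Setting $a = \frac{3}{4}$:
$$I = \frac{122880}{16807}.$$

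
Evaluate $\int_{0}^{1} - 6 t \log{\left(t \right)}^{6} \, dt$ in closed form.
$- \frac{135}{4}$

Start from the elementary integral
$$J(a) = \int_{0}^{1} - 6 t^{a} \, dt = - \frac{6}{a + 1}.$$

Differentiating under the integral sign brings down a factor of $\ln t$:
$$\frac{dJ}{da} = \int_{0}^{1} - 6 t^{a} \log{\left(t \right)} \, dt = \frac{6}{\left(a + 1\right)^{2}}.$$

Repeating $6$ times in total — each differentiation brings down another $\ln t$ — gives
$$\frac{d^{6}J}{da^{6}} = \int_{0}^{1} - 6 t^{a} \log{\left(t \right)}^{6} \, dt = - \frac{4320}{\left(a + 1\right)^{7}},$$
and the integrand here is exactly the target integrand, so $I = - \frac{4320}{\left(a + 1\right)^{7}}$.

Setting $a = 1$:
$$I = - \frac{135}{4}.$$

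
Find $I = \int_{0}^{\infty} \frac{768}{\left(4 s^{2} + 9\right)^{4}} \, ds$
$\frac{20 \pi}{729}$

Start from the standard arctangent integral
$$J(a) = \int_{0}^{\infty} \frac{3}{a^{2} + s^{2}} \, ds = \frac{3 \pi}{2 a}.$$

Differentiating under the integral sign with respect to $a$,
$$\frac{dJ}{da} = \int_{0}^{\infty} - \frac{6 a}{\left(a^{2} + s^{2}\right)^{2}} \, ds = - \frac{3 \pi}{2 a^{2}},$$
so $\int_{0}^{\infty} \frac{3}{\left(a^{2} + s^{2}\right)^{2}} \, ds = \frac{3 \pi}{4 a^{3}}$.

Repeating — each differentiation of $1/(s^2+a^2)^j$ produces $-2ja/(s^2+a^2)^{j+1}$ — and dividing through by $-2ja$ at each step yields, after $3$ differentiations in total,
$$\int_{0}^{\infty} \frac{3}{\left(a^{2} + s^{2}\right)^{4}} \, ds = \frac{15 \pi}{32 a^{7}}.$$

Setting $a = \frac{3}{2}$:
$$I = \frac{20 \pi}{729}.$$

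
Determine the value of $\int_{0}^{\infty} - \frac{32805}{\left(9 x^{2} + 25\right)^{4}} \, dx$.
$- \frac{2187 \pi}{100000}$

Recall the elementary integral
$$J(a) = \int_{0}^{\infty} - \frac{5}{a^{2} + x^{2}} \, dx = - \frac{5 \pi}{2 a}.$$

Differentiating under the integral sign with respect to $a$,
$$\frac{dJ}{da} = \int_{0}^{\infty} \frac{10 a}{\left(a^{2} + x^{2}\right)^{2}} \, dx = \frac{5 \pi}{2 a^{2}},$$
so $\int_{0}^{\infty} - \frac{5}{\left(a^{2} + x^{2}\right)^{2}} \, dx = - \frac{5 \pi}{4 a^{3}}$.

Repeating — each differentiation of $1/(x^2+a^2)^j$ produces $-2ja/(x^2+a^2)^{j+1}$ — and dividing through by $-2ja$ at each step yields, after $3$ differentiations in total,
$$\int_{0}^{\infty} - \frac{5}{\left(a^{2} + x^{2}\right)^{4}} \, dx = - \frac{25 \pi}{32 a^{7}}.$$

Setting $a = \frac{5}{3}$:
$$I = - \frac{2187 \pi}{100000}.$$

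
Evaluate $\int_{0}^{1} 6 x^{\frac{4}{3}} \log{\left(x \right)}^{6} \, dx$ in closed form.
$\frac{9447840}{823543}$

Begin with the known integral
$$J(a) = \int_{0}^{1} 6 x^{a} \, dx = \frac{6}{a + 1}.$$

Differentiating under the integral sign brings down a factor of $\ln x$:
$$\frac{dJ}{da} = \int_{0}^{1} 6 x^{a} \log{\left(x \right)} \, dx = - \frac{6}{\left(a + 1\right)^{2}}.$$

Repeating $6$ times in total — each differentiation brings down another $\ln x$ — gives
$$\frac{d^{6}J}{da^{6}} = \int_{0}^{1} 6 x^{a} \log{\left(x \right)}^{6} \, dx = \frac{4320}{\left(a + 1\right)^{7}},$$
and the integrand here is exactly the target integrand, so $I = \frac{4320}{\left(a + 1\right)^{7}}$.

Setting $a = \frac{4}{3}$:
$$I = \frac{9447840}{823543}.$$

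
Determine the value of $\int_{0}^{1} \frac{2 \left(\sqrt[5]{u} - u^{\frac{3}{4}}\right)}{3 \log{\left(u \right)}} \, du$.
$\log{\left(\frac{4 \cdot 3^{\frac{2}{3}} \sqrt[3]{35}}{35} \right)}$

Introduce a parameter $a$ in the exponent: let $I(a) = \int_{0}^{1} \frac{2 \left(\sqrt[5]{u} - u^{a}\right)}{3 \log{\left(u \right)}} \, du$.

Since $\dfrac{\partial}{\partial a}\,u^{a} = u^{a} \ln u$, the $\ln u$ in the denominator cancels and
$$\frac{dI}{da} = \int_{0}^{1} - \frac{2}{3} u^{a} \, du = - \frac{2}{3} \left[\frac{u^{a+1}}{a+1}\right]_0^1 = - \frac{2}{3 a + 3}.$$

Integrating with respect to $a$ gives $I(a) = - \frac{2 \log{\left(a + 1 \right)}}{3} - \frac{2 \log{\left(5 \right)}}{3} + \frac{2 \log{\left(6 \right)}}{3} + C$.

At $a = \frac{1}{5}$ the integrand is identically $0$, so $I(\frac{1}{5}) = 0$. The closed form gives $0$, hence $C = 0$.

Setting $a = \frac{3}{4}$:
$$I = \log{\left(\frac{4 \cdot 3^{\frac{2}{3}} \sqrt[3]{35}}{35} \right)}.$$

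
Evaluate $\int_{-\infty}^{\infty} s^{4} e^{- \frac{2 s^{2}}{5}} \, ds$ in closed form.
$\frac{75 \sqrt{10} \sqrt{\pi}}{32}$

Start from the elementary integral
$$J(a) = \int_{-\infty}^{\infty} e^{- a s^{2}} \, ds = \frac{\sqrt{\pi}}{\sqrt{a}}.$$

Differentiating under the integral sign brings down a factor of $(-s^2)$:
$$\frac{dJ}{da} = \int_{-\infty}^{\infty} - s^{2} e^{- a s^{2}} \, ds = - \frac{\sqrt{\pi}}{2 a^{\frac{3}{2}}}.$$

Repeating twice in total — each differentiation brings down another $(-s^2)$ — gives
$$\frac{d^{2}J}{da^{2}} = \int_{-\infty}^{\infty} s^{4} e^{- a s^{2}} \, ds = \frac{3 \sqrt{\pi}}{4 a^{\frac{5}{2}}},$$
and the integrand here is exactly the target integrand, so $I = \frac{3 \sqrt{\pi}}{4 a^{\frac{5}{2}}}$.

Setting $a = \frac{2}{5}$:
$$I = \frac{75 \sqrt{10} \sqrt{\pi}}{32}.$$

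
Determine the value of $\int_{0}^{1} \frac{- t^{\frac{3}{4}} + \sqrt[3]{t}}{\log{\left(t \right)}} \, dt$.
$\log{\left(\frac{16}{21} \right)}$

Replace the exponent $\frac{1}{3}$ by a parameter $a$: let $I(a) = \int_{0}^{1} \frac{- t^{\frac{3}{4}} + t^{a}}{\log{\left(t \right)}} \, dt$.

Since $\dfrac{\partial}{\partial a}\,t^{a} = t^{a} \ln t$, the $\ln t$ in the denominator cancels and
$$\frac{dI}{da} = \int_{0}^{1} t^{a} \, dt = \left[\frac{t^{a+1}}{a+1}\right]_0^1 = \frac{1}{a + 1}.$$

Integrating with respect to $a$ gives $I(a) = \log{\left(\frac{4 a}{7} + \frac{4}{7} \right)} + C$.

At $a = \frac{3}{4}$ the integrand is identically $0$, so $I(\frac{3}{4}) = 0$. The closed form gives $0$, hence $C = 0$.

Setting $a = \frac{1}{3}$:
$$I = \log{\left(\frac{16}{21} \right)}.$$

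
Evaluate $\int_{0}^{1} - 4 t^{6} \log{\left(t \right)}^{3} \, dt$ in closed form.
$\frac{24}{2401}$

Start from the elementary integral
$$J(a) = \int_{0}^{1} - 4 t^{a} \, dt = - \frac{4}{a + 1}.$$

Differentiating under the integral sign brings down a factor of $\ln t$:
$$\frac{dJ}{da} = \int_{0}^{1} - 4 t^{a} \log{\left(t \right)} \, dt = \frac{4}{\left(a + 1\right)^{2}}.$$

Repeating $3$ times in total — each differentiation brings down another $\ln t$ — gives
$$\frac{d^{3}J}{da^{3}} = \int_{0}^{1} - 4 t^{a} \log{\left(t \right)}^{3} \, dt = \frac{24}{\left(a + 1\right)^{4}},$$
and the integrand here is exactly the target integrand, so $I = \frac{24}{\left(a + 1\right)^{4}}$.

Setting $a = 6$:
$$I = \frac{24}{2401}.$$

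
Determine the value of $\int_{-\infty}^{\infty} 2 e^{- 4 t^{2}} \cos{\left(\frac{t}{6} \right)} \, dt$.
$\frac{\sqrt{\pi}}{e^{\frac{1}{576}}}$

Treat the cosine frequency as a parameter and define $I(b) = \int_{-\infty}^{\infty} 2 e^{- 4 t^{2}} \cos{\left(b t \right)} \, dt$.

Differentiating under the integral sign,
$$I'(b) = \int_{-\infty}^{\infty} - 2 t e^{- 4 t^{2}} \sin{\left(b t \right)} \, dt.$$

Integrate $\int_{-\infty}^{\infty} t \sin(b t)\, e^{- 4 t^{2}}\, dt$ by parts with $u = \sin(b t)$ and $dv = t\, e^{- 4 t^{2}}\, dt$, giving $v = - \frac{e^{- 4 t^{2}}}{8}$. The boundary term vanishes and
$$\int_{-\infty}^{\infty} t \sin(b t)\, e^{- 4 t^{2}}\, dt = \frac{b}{8} \int_{-\infty}^{\infty} \cos(b t)\, e^{- 4 t^{2}}\, dt,$$
so $I'(b) = - \frac{b}{8}\, I(b)$.

This is a separable first-order ODE; solving with the initial condition $I(0) = \int_{-\infty}^{\infty} 2 e^{- 4 t^{2}}\,dt = \sqrt{\pi}$ gives
$$I(b) = \sqrt{\pi} e^{- \frac{b^{2}}{16}}.$$

Setting $b = \frac{1}{6}$:
$$I = \frac{\sqrt{\pi}}{e^{\frac{1}{576}}}.$$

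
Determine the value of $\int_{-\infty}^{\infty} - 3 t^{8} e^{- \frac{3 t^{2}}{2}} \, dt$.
$- \frac{35 \sqrt{6} \sqrt{\pi}}{27}$

Begin with the known integral
$$J(a) = \int_{-\infty}^{\infty} - 3 e^{- a t^{2}} \, dt = - \frac{3 \sqrt{\pi}}{\sqrt{a}}.$$

Differentiating under the integral sign brings down a factor of $(-t^2)$:
$$\frac{dJ}{da} = \int_{-\infty}^{\infty} 3 t^{2} e^{- a t^{2}} \, dt = \frac{3 \sqrt{\pi}}{2 a^{\frac{3}{2}}}.$$

Repeating $4$ times in total — each differentiation brings down another $(-t^2)$ — gives
$$\frac{d^{4}J}{da^{4}} = \int_{-\infty}^{\infty} - 3 t^{8} e^{- a t^{2}} \, dt = - \frac{315 \sqrt{\pi}}{16 a^{\frac{9}{2}}},$$
and the integrand here is exactly the target integrand, so $I = - \frac{315 \sqrt{\pi}}{16 a^{\frac{9}{2}}}$.

Setting $a = \frac{3}{2}$:
$$I = - \frac{35 \sqrt{6} \sqrt{\pi}}{27}.$$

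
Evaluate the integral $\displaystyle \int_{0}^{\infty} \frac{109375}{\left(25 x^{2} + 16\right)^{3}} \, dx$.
$\frac{65625 \pi}{16384}$

Start from the standard arctangent integral
$$J(a) = \int_{0}^{\infty} \frac{7}{a^{2} + x^{2}} \, dx = \frac{7 \pi}{2 a}.$$

Differentiating under the integral sign with respect to $a$,
$$\frac{dJ}{da} = \int_{0}^{\infty} - \frac{14 a}{\left(a^{2} + x^{2}\right)^{2}} \, dx = - \frac{7 \pi}{2 a^{2}},$$
so $\int_{0}^{\infty} \frac{7}{\left(a^{2} + x^{2}\right)^{2}} \, dx = \frac{7 \pi}{4 a^{3}}$.

Repeating — each differentiation of $1/(x^2+a^2)^j$ produces $-2ja/(x^2+a^2)^{j+1}$ — and dividing through by $-2ja$ at each step yields, after $2$ differentiations in total,
$$\int_{0}^{\infty} \frac{7}{\left(a^{2} + x^{2}\right)^{3}} \, dx = \frac{21 \pi}{16 a^{5}}.$$

Setting $a = \frac{4}{5}$:
$$I = \frac{65625 \pi}{16384}.$$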